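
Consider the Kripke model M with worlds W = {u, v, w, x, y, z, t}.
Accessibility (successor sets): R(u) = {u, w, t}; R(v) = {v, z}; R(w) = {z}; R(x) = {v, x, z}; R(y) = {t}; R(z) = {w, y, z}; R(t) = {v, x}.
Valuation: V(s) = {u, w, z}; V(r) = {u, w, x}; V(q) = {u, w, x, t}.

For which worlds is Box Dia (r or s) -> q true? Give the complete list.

u, w, x, z, t

Recall that Box ψ holds at a world iff ψ holds at every accessible world, and Dia ψ holds iff ψ holds at some accessible world.
Let φ = Box Dia (r or s) -> q. Evaluate φ at each world:
  u (successors {u, w, t}): φ is true.
  v (successors {v, z}): φ is false.
  w (successors {z}): φ is true.
  x (successors {v, x, z}): φ is true.
  y (successors {t}): φ is false.
  z (successors {w, y, z}): φ is true.
  t (successors {v, x}): φ is true.
For instance, at y:
  At y: Box Dia (r or s) is true, q is false, so Box Dia (r or s) -> q is false.
    At y: Box Dia (r or s) requires Dia (r or s) at every successor {t}.
      At t: Dia (r or s) is true.
    So Box Dia (r or s) is true at y.
Satisfying worlds: {u, w, x, z, t}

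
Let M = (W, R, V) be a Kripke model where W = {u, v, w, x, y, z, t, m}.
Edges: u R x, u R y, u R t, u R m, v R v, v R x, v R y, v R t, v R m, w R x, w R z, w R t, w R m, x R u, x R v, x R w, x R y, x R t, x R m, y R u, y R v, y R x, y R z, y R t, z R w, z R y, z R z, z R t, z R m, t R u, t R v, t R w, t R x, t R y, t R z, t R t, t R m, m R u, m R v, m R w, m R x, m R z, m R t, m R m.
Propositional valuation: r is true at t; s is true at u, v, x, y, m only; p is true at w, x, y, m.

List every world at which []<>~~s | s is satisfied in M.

Recall that []ψ holds at a world iff ψ holds at every accessible world, and <>ψ holds iff ψ holds at some accessible world.
Let φ = []<>~~s | s. Evaluate φ at each world:
  u (successors {x, y, t, m}): φ is true.
  v (successors {v, x, y, t, m}): φ is true.
  w (successors {x, z, t, m}): φ is true.
  x (successors {u, v, w, y, t, m}): φ is true.
  y (successors {u, v, x, z, t}): φ is true.
  z (successors {w, y, z, t, m}): φ is true.
  t (successors {u, v, w, x, y, z, t, m}): φ is true.
  m (successors {u, v, w, x, z, t, m}): φ is true.
For instance, at w:
  At w: []<>~~s is true, s is false, so []<>~~s | s is true.
    At w: []<>~~s requires <>~~s at every successor {x, z, t, m}.
      At x: <>~~s is true.
      At z: <>~~s is true.
      At t: <>~~s is true.
      At m: <>~~s is true.
    So []<>~~s is true at w.
Satisfying worlds: {u, v, w, x, y, z, t, m}

u, v, w, x, y, z, t, m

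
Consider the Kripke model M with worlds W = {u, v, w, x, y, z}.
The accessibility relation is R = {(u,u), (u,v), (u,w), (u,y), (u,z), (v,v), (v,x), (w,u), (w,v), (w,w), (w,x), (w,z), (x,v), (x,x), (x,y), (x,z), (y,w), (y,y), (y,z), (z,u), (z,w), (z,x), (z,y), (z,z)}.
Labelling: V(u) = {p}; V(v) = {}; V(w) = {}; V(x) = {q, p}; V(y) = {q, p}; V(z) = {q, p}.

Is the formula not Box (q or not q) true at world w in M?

No

At w: Box (q or not q) is true, so not Box (q or not q) is false.
  At w: Box (q or not q) requires q or not q at every successor {u, v, w, x, z}.
    At u: q or not q is true.
    At v: q or not q is true.
    At w: q or not q is true.
    At x: q or not q is true.
    At z: q or not q is true.
  So Box (q or not q) is true at w.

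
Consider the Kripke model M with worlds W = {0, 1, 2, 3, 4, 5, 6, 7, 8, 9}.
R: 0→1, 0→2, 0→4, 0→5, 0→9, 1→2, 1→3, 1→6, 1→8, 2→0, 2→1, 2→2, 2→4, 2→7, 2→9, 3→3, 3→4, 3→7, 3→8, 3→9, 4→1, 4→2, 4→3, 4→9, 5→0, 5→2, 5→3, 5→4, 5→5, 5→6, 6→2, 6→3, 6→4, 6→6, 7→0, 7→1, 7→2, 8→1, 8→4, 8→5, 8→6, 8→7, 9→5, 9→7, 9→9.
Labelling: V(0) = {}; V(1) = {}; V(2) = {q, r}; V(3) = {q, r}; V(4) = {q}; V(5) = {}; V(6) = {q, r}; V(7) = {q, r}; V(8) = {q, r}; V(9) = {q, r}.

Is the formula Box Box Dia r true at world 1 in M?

Recall that Box ψ holds at a world iff ψ holds at every accessible world, and Dia ψ holds iff ψ holds at some accessible world.
At 1: Box Box Dia r requires Box Dia r at every successor {2, 3, 6, 8}.
  At 2: Box Dia r is true.
  At 3: Box Dia r is true.
  At 6: Box Dia r is true.
  At 8: Box Dia r is true.
So Box Box Dia r is true at 1.

Yes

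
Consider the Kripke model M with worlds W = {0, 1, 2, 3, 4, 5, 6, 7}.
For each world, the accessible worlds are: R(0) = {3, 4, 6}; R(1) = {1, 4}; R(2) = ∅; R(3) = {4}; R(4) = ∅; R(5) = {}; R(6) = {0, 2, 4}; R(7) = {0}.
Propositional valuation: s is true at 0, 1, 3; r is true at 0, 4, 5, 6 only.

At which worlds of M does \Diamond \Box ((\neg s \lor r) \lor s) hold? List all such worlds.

Let φ = \Diamond \Box ((\neg s \lor r) \lor s). Evaluate φ at each world:
  0 (successors {3, 4, 6}): φ is true.
  1 (successors {1, 4}): φ is true.
  2 (successors ∅): φ is false.
  3 (successors {4}): φ is true.
  4 (successors ∅): φ is false.
  5 (successors ∅): φ is false.
  6 (successors {0, 2, 4}): φ is true.
  7 (successors {0}): φ is true.
For instance, at 0:
  At 0: \Diamond \Box ((\neg s \lor r) \lor s) requires \Box ((\neg s \lor r) \lor s) at some successor in {3, 4, 6}.
    \Box ((\neg s \lor r) \lor s) holds at 3, so \Diamond \Box ((\neg s \lor r) \lor s) is true at 0.
      At 3: \Box ((\neg s \lor r) \lor s) requires (\neg s \lor r) \lor s at every successor {4}.
        At 4: (\neg s \lor r) \lor s is true.
      So \Box ((\neg s \lor r) \lor s) is true at 3.
Satisfying worlds: {0, 1, 3, 6, 7}

0, 1, 3, 6, 7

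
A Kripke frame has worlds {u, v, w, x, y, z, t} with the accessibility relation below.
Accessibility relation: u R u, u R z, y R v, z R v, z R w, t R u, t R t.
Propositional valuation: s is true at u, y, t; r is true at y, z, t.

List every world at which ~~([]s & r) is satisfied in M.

Recall that []ψ holds at a world iff ψ holds at every accessible world, and <>ψ holds iff ψ holds at some accessible world.
Let φ = ~~([]s & r). Evaluate φ at each world:
  u (successors {u, z}): φ is false.
  v (successors ∅): φ is false.
  w (successors ∅): φ is false.
  x (successors ∅): φ is false.
  y (successors {v}): φ is false.
  z (successors {v, w}): φ is false.
  t (successors {u, t}): φ is true.
For instance, at z:
  At z: ~([]s & r) is true, so ~~([]s & r) is false.
    At z: []s & r is false, so ~([]s & r) is true.
      At z: []s is false, r is true, so []s & r is false.
Satisfying worlds: {t}

t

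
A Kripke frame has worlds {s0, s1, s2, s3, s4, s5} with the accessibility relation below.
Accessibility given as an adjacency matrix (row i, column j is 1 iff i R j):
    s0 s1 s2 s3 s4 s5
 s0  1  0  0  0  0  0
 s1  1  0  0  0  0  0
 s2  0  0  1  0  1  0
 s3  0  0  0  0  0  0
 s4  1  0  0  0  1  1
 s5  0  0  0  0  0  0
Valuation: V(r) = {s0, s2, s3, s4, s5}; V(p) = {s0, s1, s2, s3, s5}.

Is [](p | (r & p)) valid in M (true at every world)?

No

Recall that []ψ holds at a world iff ψ holds at every accessible world, and <>ψ holds iff ψ holds at some accessible world.
Let φ = [](p | (r & p)). Evaluate φ at each world:
  s0 (successors {s0}): φ is true.
  s1 (successors {s0}): φ is true.
  s2 (successors {s2, s4}): φ is false.
  s3 (successors ∅): φ is true.
  s4 (successors {s0, s4, s5}): φ is false.
  s5 (successors ∅): φ is true.
Detail at s2 (counterexample):
  At s2: [](p | (r & p)) requires p | (r & p) at every successor {s2, s4}.
    p | (r & p) fails at s4, so [](p | (r & p)) is false at s2.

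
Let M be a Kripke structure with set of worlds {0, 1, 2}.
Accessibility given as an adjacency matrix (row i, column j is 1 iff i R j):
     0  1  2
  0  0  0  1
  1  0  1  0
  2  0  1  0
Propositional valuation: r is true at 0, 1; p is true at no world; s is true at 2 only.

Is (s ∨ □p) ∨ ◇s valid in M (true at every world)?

Recall that □ψ holds at a world iff ψ holds at every accessible world, and ◇ψ holds iff ψ holds at some accessible world.
Let φ = (s ∨ □p) ∨ ◇s. Evaluate φ at each world:
  0 (successors {2}): φ is true.
  1 (successors {1}): φ is false.
  2 (successors {1}): φ is true.
Detail at 1 (counterexample):
  At 1: s ∨ □p is false, ◇s is false, so (s ∨ □p) ∨ ◇s is false.
    At 1: s is false, □p is false, so s ∨ □p is false.
      At 1: □p requires p at every successor {1}.
        p fails at 1, so □p is false at 1.
    At 1: ◇s requires s at some successor in {1}.
      At 1: s is false.
    So ◇s is false at 1.

No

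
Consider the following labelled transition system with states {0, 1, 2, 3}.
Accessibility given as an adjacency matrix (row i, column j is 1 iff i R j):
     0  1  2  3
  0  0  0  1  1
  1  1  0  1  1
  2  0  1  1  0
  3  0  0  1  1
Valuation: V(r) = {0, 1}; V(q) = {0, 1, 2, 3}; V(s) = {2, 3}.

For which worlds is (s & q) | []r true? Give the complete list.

2, 3

Recall that []ψ holds at a world iff ψ holds at every accessible world, and <>ψ holds iff ψ holds at some accessible world.
Let φ = (s & q) | []r. Evaluate φ at each world:
  0 (successors {2, 3}): φ is false.
  1 (successors {0, 2, 3}): φ is false.
  2 (successors {1, 2}): φ is true.
  3 (successors {2, 3}): φ is true.
For instance, at 0:
  At 0: s & q is false, []r is false, so (s & q) | []r is false.
    At 0: []r requires r at every successor {2, 3}.
      r fails at 2, so []r is false at 0.
Satisfying worlds: {2, 3}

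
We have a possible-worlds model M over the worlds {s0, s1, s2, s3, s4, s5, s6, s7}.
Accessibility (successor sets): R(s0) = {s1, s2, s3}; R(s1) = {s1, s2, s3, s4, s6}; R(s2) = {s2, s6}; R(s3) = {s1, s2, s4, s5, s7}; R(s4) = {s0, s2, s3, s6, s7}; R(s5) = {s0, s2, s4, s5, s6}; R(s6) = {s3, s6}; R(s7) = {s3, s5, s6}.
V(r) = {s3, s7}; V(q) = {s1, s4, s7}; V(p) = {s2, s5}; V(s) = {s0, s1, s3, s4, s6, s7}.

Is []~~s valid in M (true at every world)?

Recall that []ψ holds at a world iff ψ holds at every accessible world, and <>ψ holds iff ψ holds at some accessible world.
Let φ = []~~s. Evaluate φ at each world:
  s0 (successors {s1, s2, s3}): φ is false.
  s1 (successors {s1, s2, s3, s4, s6}): φ is false.
  s2 (successors {s2, s6}): φ is false.
  s3 (successors {s1, s2, s4, s5, s7}): φ is false.
  s4 (successors {s0, s2, s3, s6, s7}): φ is false.
  s5 (successors {s0, s2, s4, s5, s6}): φ is false.
  s6 (successors {s3, s6}): φ is true.
  s7 (successors {s3, s5, s6}): φ is false.
Detail at s0 (counterexample):
  At s0: []~~s requires ~~s at every successor {s1, s2, s3}.
    ~~s fails at s2, so []~~s is false at s0.

No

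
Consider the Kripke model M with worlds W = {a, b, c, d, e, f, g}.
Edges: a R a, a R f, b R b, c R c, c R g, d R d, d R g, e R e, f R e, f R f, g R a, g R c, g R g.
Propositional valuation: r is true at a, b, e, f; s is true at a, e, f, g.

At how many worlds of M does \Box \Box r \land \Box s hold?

Let φ = \Box \Box r \land \Box s. Evaluate φ at each world:
  a (successors {a, f}): φ is true.
  b (successors {b}): φ is false.
  c (successors {c, g}): φ is false.
  d (successors {d, g}): φ is false.
  e (successors {e}): φ is true.
  f (successors {e, f}): φ is true.
  g (successors {a, c, g}): φ is false.
For instance, at d:
  At d: \Box \Box r is false, \Box s is false, so \Box \Box r \land \Box s is false.
    At d: \Box \Box r requires \Box r at every successor {d, g}.
      \Box r fails at d, so \Box \Box r is false at d.
    At d: \Box s requires s at every successor {d, g}.
      s fails at d, so \Box s is false at d.
Satisfying worlds: {a, e, f}

3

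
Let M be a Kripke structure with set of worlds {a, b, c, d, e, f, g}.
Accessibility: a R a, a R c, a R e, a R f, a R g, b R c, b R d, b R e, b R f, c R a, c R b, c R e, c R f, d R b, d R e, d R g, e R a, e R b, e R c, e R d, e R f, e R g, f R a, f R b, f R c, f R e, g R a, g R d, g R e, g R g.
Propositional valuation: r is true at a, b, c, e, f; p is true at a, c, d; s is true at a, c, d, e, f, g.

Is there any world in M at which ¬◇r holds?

No

Let φ = ¬◇r. Evaluate φ at each world:
  a (successors {a, c, e, f, g}): φ is false.
  b (successors {c, d, e, f}): φ is false.
  c (successors {a, b, e, f}): φ is false.
  d (successors {b, e, g}): φ is false.
  e (successors {a, b, c, d, f, g}): φ is false.
  f (successors {a, b, c, e}): φ is false.
  g (successors {a, d, e, g}): φ is false.
For instance, at f:
  At f: ◇r is true, so ¬◇r is false.
    At f: ◇r requires r at some successor in {a, b, c, e}.
      r holds at a, so ◇r is true at f.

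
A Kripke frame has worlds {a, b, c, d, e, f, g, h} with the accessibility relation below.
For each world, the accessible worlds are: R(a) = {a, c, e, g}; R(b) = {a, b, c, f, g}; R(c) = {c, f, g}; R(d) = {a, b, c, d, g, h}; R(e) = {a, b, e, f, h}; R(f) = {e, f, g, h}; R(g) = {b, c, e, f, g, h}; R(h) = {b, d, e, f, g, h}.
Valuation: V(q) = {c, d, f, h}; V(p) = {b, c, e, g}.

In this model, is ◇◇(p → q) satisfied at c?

At c: ◇◇(p → q) requires ◇(p → q) at some successor in {c, f, g}.
  ◇(p → q) holds at c, so ◇◇(p → q) is true at c.
    At c: ◇(p → q) requires p → q at some successor in {c, f, g}.
      p → q holds at c, so ◇(p → q) is true at c.

Yes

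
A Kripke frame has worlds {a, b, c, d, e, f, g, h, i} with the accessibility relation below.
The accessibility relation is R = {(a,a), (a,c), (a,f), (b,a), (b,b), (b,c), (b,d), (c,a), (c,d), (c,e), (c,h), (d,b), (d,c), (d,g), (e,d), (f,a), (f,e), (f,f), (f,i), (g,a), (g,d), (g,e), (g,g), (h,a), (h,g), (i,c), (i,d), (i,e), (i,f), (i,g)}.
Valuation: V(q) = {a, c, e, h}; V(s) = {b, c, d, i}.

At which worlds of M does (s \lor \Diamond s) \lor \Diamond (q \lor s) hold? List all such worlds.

Recall that \Diamond ψ holds at a world iff ψ holds at some accessible world.
Let φ = (s \lor \Diamond s) \lor \Diamond (q \lor s). Evaluate φ at each world:
  a (successors {a, c, f}): φ is true.
  b (successors {a, b, c, d}): φ is true.
  c (successors {a, d, e, h}): φ is true.
  d (successors {b, c, g}): φ is true.
  e (successors {d}): φ is true.
  f (successors {a, e, f, i}): φ is true.
  g (successors {a, d, e, g}): φ is true.
  h (successors {a, g}): φ is true.
  i (successors {c, d, e, f, g}): φ is true.
For instance, at e:
  At e: s \lor \Diamond s is true, \Diamond (q \lor s) is true, so (s \lor \Diamond s) \lor \Diamond (q \lor s) is true.
    At e: s is false, \Diamond s is true, so s \lor \Diamond s is true.
      At e: \Diamond s requires s at some successor in {d}.
        s holds at d, so \Diamond s is true at e.
    At e: \Diamond (q \lor s) requires q \lor s at some successor in {d}.
      q \lor s holds at d, so \Diamond (q \lor s) is true at e.
Satisfying worlds: {a, b, c, d, e, f, g, h, i}

a, b, c, d, e, f, g, h, i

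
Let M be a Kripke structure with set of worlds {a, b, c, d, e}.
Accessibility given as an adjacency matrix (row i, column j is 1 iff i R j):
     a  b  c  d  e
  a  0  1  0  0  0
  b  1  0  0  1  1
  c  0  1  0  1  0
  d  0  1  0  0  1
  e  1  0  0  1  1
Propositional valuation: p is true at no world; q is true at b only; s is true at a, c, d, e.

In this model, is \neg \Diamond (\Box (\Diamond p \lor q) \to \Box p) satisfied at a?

No

Recall that \Box ψ holds at a world iff ψ holds at every accessible world, and \Diamond ψ holds iff ψ holds at some accessible world.
At a: \Diamond (\Box (\Diamond p \lor q) \to \Box p) is true, so \neg \Diamond (\Box (\Diamond p \lor q) \to \Box p) is false.
  At a: \Diamond (\Box (\Diamond p \lor q) \to \Box p) requires \Box (\Diamond p \lor q) \to \Box p at some successor in {b}.
    \Box (\Diamond p \lor q) \to \Box p holds at b, so \Diamond (\Box (\Diamond p \lor q) \to \Box p) is true at a.
      At b: \Box (\Diamond p \lor q) is false, \Box p is false, so \Box (\Diamond p \lor q) \to \Box p is true.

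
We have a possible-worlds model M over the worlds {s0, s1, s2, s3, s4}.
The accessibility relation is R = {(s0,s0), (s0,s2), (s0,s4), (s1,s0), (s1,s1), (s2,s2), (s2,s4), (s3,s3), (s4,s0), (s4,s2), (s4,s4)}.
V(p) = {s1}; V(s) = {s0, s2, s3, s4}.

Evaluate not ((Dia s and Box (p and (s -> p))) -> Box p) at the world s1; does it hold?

At s1: (Dia s and Box (p and (s -> p))) -> Box p is true, so not ((Dia s and Box (p and (s -> p))) -> Box p) is false.
  At s1: Dia s and Box (p and (s -> p)) is false, Box p is false, so (Dia s and Box (p and (s -> p))) -> Box p is true.
    At s1: Dia s is true, Box (p and (s -> p)) is false, so Dia s and Box (p and (s -> p)) is false.
      At s1: Dia s requires s at some successor in {s0, s1}.
        s holds at s0, so Dia s is true at s1.
      At s1: Box (p and (s -> p)) requires p and (s -> p) at every successor {s0, s1}.
        p and (s -> p) fails at s0, so Box (p and (s -> p)) is false at s1.
    At s1: Box p requires p at every successor {s0, s1}.
      p fails at s0, so Box p is false at s1.

No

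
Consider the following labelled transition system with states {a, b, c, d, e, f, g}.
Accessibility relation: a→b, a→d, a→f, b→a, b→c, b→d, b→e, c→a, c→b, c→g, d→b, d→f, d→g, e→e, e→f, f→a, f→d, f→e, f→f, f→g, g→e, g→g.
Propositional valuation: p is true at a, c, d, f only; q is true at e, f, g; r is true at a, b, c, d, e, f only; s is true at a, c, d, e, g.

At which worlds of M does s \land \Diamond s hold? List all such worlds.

a, c, d, e, g

Let φ = s \land \Diamond s. Evaluate φ at each world:
  a (successors {b, d, f}): φ is true.
  b (successors {a, c, d, e}): φ is false.
  c (successors {a, b, g}): φ is true.
  d (successors {b, f, g}): φ is true.
  e (successors {e, f}): φ is true.
  f (successors {a, d, e, f, g}): φ is false.
  g (successors {e, g}): φ is true.
For instance, at d:
  At d: s is true, \Diamond s is true, so s \land \Diamond s is true.
    At d: \Diamond s requires s at some successor in {b, f, g}.
      s holds at g, so \Diamond s is true at d.
Satisfying worlds: {a, c, d, e, g}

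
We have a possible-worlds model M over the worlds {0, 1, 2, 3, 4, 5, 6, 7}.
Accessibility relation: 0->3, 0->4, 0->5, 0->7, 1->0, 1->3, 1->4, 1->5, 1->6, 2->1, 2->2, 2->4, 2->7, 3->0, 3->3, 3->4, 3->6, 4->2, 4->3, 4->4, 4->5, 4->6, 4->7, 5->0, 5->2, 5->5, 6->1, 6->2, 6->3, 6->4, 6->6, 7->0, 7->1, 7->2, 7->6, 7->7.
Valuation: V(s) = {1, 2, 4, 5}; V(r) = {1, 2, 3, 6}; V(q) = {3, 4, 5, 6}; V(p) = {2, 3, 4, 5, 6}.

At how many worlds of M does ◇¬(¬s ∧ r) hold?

Let φ = ◇¬(¬s ∧ r). Evaluate φ at each world:
  0 (successors {3, 4, 5, 7}): φ is true.
  1 (successors {0, 3, 4, 5, 6}): φ is true.
  2 (successors {1, 2, 4, 7}): φ is true.
  3 (successors {0, 3, 4, 6}): φ is true.
  4 (successors {2, 3, 4, 5, 6, 7}): φ is true.
  5 (successors {0, 2, 5}): φ is true.
  6 (successors {1, 2, 3, 4, 6}): φ is true.
  7 (successors {0, 1, 2, 6, 7}): φ is true.
For instance, at 2:
  At 2: ◇¬(¬s ∧ r) requires ¬(¬s ∧ r) at some successor in {1, 2, 4, 7}.
    ¬(¬s ∧ r) holds at 1, so ◇¬(¬s ∧ r) is true at 2.
Satisfying worlds: {0, 1, 2, 3, 4, 5, 6, 7}

8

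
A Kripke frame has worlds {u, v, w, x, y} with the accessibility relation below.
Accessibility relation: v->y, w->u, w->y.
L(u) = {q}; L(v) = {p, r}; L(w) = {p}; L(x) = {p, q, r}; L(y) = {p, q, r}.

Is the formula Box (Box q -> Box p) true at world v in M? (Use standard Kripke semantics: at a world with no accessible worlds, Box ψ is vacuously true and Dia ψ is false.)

At v: Box (Box q -> Box p) requires Box q -> Box p at every successor {y}.
    At y: Box q is true, Box p is true, so Box q -> Box p is true.
      At y: no accessible worlds, so Box q holds vacuously.
      At y: no accessible worlds, so Box p holds vacuously.
So Box (Box q -> Box p) is true at v.

Yes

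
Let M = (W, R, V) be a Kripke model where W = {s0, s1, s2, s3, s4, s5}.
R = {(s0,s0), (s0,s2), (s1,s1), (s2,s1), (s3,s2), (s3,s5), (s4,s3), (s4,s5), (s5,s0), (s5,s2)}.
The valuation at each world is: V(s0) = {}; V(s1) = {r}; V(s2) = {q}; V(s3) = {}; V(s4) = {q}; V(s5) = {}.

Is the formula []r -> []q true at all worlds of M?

Let φ = []r -> []q. Evaluate φ at each world:
  s0 (successors {s0, s2}): φ is true.
  s1 (successors {s1}): φ is false.
  s2 (successors {s1}): φ is false.
  s3 (successors {s2, s5}): φ is true.
  s4 (successors {s3, s5}): φ is true.
  s5 (successors {s0, s2}): φ is true.
Detail at s1 (counterexample):
  At s1: []r is true, []q is false, so []r -> []q is false.
    At s1: []r requires r at every successor {s1}.
      At s1: r is true.
    So []r is true at s1.
    At s1: []q requires q at every successor {s1}.
      q fails at s1, so []q is false at s1.

No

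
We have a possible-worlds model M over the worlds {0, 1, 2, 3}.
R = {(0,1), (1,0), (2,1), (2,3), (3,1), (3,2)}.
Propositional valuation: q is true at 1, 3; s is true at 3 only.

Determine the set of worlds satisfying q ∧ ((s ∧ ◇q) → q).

1, 3

Let φ = q ∧ ((s ∧ ◇q) → q). Evaluate φ at each world:
  0 (successors {1}): φ is false.
  1 (successors {0}): φ is true.
  2 (successors {1, 3}): φ is false.
  3 (successors {1, 2}): φ is true.
For instance, at 3:
  At 3: q is true, (s ∧ ◇q) → q is true, so q ∧ ((s ∧ ◇q) → q) is true.
    At 3: s ∧ ◇q is true, q is true, so (s ∧ ◇q) → q is true.
      At 3: s is true, ◇q is true, so s ∧ ◇q is true.
Satisfying worlds: {1, 3}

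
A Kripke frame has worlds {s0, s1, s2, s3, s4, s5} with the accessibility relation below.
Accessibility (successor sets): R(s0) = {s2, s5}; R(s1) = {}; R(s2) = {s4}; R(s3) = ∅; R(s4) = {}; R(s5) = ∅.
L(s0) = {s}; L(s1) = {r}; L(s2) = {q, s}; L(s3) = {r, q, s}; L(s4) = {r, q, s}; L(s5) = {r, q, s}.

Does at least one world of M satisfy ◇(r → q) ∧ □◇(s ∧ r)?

Let φ = ◇(r → q) ∧ □◇(s ∧ r). Evaluate φ at each world:
  s0 (successors {s2, s5}): φ is false.
  s1 (successors ∅): φ is false.
  s2 (successors {s4}): φ is false.
  s3 (successors ∅): φ is false.
  s4 (successors ∅): φ is false.
  s5 (successors ∅): φ is false.
For instance, at s0:
  At s0: ◇(r → q) is true, □◇(s ∧ r) is false, so ◇(r → q) ∧ □◇(s ∧ r) is false.
    At s0: ◇(r → q) requires r → q at some successor in {s2, s5}.
      r → q holds at s2, so ◇(r → q) is true at s0.
    At s0: □◇(s ∧ r) requires ◇(s ∧ r) at every successor {s2, s5}.
      ◇(s ∧ r) fails at s5, so □◇(s ∧ r) is false at s0.

No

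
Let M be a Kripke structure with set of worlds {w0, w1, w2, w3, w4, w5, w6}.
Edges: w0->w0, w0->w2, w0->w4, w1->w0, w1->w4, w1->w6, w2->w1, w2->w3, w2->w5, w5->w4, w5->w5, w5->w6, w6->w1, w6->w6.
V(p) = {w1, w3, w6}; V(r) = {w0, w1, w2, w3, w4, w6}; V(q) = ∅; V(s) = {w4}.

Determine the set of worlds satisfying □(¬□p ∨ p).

Recall that □ψ holds at a world iff ψ holds at every accessible world, and ◇ψ holds iff ψ holds at some accessible world.
Let φ = □(¬□p ∨ p). Evaluate φ at each world:
  w0 (successors {w0, w2, w4}): φ is false.
  w1 (successors {w0, w4, w6}): φ is false.
  w2 (successors {w1, w3, w5}): φ is true.
  w3 (successors ∅): φ is true.
  w4 (successors ∅): φ is true.
  w5 (successors {w4, w5, w6}): φ is false.
  w6 (successors {w1, w6}): φ is true.
For instance, at w0:
  At w0: □(¬□p ∨ p) requires ¬□p ∨ p at every successor {w0, w2, w4}.
    ¬□p ∨ p fails at w4, so □(¬□p ∨ p) is false at w0.
      At w4: ¬□p is false, p is false, so ¬□p ∨ p is false.
Satisfying worlds: {w2, w3, w4, w6}

w2, w3, w4, w6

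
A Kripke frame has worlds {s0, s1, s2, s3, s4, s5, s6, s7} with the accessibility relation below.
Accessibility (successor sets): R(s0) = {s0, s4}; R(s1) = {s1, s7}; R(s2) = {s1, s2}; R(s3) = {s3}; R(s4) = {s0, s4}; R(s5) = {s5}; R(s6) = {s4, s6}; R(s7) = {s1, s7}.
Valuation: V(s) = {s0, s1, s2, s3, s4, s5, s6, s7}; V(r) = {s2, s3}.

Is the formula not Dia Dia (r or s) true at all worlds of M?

No

Let φ = not Dia Dia (r or s). Evaluate φ at each world:
  s0 (successors {s0, s4}): φ is false.
  s1 (successors {s1, s7}): φ is false.
  s2 (successors {s1, s2}): φ is false.
  s3 (successors {s3}): φ is false.
  s4 (successors {s0, s4}): φ is false.
  s5 (successors {s5}): φ is false.
  s6 (successors {s4, s6}): φ is false.
  s7 (successors {s1, s7}): φ is false.
Detail at s0 (counterexample):
  At s0: Dia Dia (r or s) is true, so not Dia Dia (r or s) is false.
    At s0: Dia Dia (r or s) requires Dia (r or s) at some successor in {s0, s4}.
      Dia (r or s) holds at s0, so Dia Dia (r or s) is true at s0.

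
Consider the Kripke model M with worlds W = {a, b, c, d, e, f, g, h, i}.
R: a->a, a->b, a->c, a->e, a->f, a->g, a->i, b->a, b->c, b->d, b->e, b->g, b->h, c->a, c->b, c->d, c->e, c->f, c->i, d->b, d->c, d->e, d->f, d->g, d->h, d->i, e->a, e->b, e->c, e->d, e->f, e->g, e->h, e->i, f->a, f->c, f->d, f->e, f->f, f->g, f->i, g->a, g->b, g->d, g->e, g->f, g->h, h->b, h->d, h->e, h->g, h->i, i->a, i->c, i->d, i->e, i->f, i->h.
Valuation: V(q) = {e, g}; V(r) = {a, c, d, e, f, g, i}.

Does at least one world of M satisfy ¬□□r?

Yes

Let φ = ¬□□r. Evaluate φ at each world:
  a (successors {a, b, c, e, f, g, i}): φ is true.
  b (successors {a, c, d, e, g, h}): φ is true.
  c (successors {a, b, d, e, f, i}): φ is true.
  d (successors {b, c, e, f, g, h, i}): φ is true.
  e (successors {a, b, c, d, f, g, h, i}): φ is true.
  f (successors {a, c, d, e, f, g, i}): φ is true.
  g (successors {a, b, d, e, f, h}): φ is true.
  h (successors {b, d, e, g, i}): φ is true.
  i (successors {a, c, d, e, f, h}): φ is true.
Detail at a (witness):
  At a: □□r is false, so ¬□□r is true.
    At a: □□r requires □r at every successor {a, b, c, e, f, g, i}.
      □r fails at a, so □□r is false at a.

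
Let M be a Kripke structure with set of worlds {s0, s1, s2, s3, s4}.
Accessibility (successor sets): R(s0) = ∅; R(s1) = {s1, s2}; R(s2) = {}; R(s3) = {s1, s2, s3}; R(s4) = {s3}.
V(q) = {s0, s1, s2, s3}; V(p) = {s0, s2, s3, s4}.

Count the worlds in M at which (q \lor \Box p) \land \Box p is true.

Recall that \Box ψ holds at a world iff ψ holds at every accessible world, and \Diamond ψ holds iff ψ holds at some accessible world.
Let φ = (q \lor \Box p) \land \Box p. Evaluate φ at each world:
  s0 (successors ∅): φ is true.
  s1 (successors {s1, s2}): φ is false.
  s2 (successors ∅): φ is true.
  s3 (successors {s1, s2, s3}): φ is false.
  s4 (successors {s3}): φ is true.
For instance, at s4:
  At s4: q \lor \Box p is true, \Box p is true, so (q \lor \Box p) \land \Box p is true.
    At s4: q is false, \Box p is true, so q \lor \Box p is true.
      At s4: \Box p requires p at every successor {s3}.
        At s3: p is true.
      So \Box p is true at s4.
    At s4: \Box p requires p at every successor {s3}.
      At s3: p is true.
    So \Box p is true at s4.
Satisfying worlds: {s0, s2, s4}

3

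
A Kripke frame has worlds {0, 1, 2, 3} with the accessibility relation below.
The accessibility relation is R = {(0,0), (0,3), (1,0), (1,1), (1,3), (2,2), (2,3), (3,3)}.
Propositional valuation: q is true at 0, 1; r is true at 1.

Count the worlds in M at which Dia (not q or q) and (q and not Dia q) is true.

0

Let φ = Dia (not q or q) and (q and not Dia q). Evaluate φ at each world:
  0 (successors {0, 3}): φ is false.
  1 (successors {0, 1, 3}): φ is false.
  2 (successors {2, 3}): φ is false.
  3 (successors {3}): φ is false.
For instance, at 1:
  At 1: Dia (not q or q) is true, q and not Dia q is false, so Dia (not q or q) and (q and not Dia q) is false.
    At 1: Dia (not q or q) requires not q or q at some successor in {0, 1, 3}.
      not q or q holds at 0, so Dia (not q or q) is true at 1.
    At 1: q is true, not Dia q is false, so q and not Dia q is false.
      At 1: Dia q is true, so not Dia q is false.
Satisfying worlds: none.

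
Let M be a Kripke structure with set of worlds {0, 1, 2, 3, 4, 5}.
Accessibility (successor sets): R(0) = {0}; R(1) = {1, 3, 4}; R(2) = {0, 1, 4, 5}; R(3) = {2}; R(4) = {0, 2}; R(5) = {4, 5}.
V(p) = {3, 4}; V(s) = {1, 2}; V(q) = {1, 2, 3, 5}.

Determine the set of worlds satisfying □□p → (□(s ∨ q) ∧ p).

0, 1, 2, 3, 4, 5

Let φ = □□p → (□(s ∨ q) ∧ p). Evaluate φ at each world:
  0 (successors {0}): φ is true.
  1 (successors {1, 3, 4}): φ is true.
  2 (successors {0, 1, 4, 5}): φ is true.
  3 (successors {2}): φ is true.
  4 (successors {0, 2}): φ is true.
  5 (successors {4, 5}): φ is true.
For instance, at 2:
  At 2: □□p is false, □(s ∨ q) ∧ p is false, so □□p → (□(s ∨ q) ∧ p) is true.
    At 2: □□p requires □p at every successor {0, 1, 4, 5}.
      □p fails at 0, so □□p is false at 2.
    At 2: □(s ∨ q) is false, p is false, so □(s ∨ q) ∧ p is false.
      At 2: □(s ∨ q) requires s ∨ q at every successor {0, 1, 4, 5}.
        s ∨ q fails at 0, so □(s ∨ q) is false at 2.
Satisfying worlds: {0, 1, 2, 3, 4, 5}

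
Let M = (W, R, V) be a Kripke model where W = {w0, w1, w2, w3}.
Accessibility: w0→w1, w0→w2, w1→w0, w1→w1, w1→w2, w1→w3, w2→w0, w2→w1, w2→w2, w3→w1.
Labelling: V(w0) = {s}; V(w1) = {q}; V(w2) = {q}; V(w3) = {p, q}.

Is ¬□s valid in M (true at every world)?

Recall that □ψ holds at a world iff ψ holds at every accessible world, and ◇ψ holds iff ψ holds at some accessible world.
Let φ = ¬□s. Evaluate φ at each world:
  w0 (successors {w1, w2}): φ is true.
  w1 (successors {w0, w1, w2, w3}): φ is true.
  w2 (successors {w0, w1, w2}): φ is true.
  w3 (successors {w1}): φ is true.
For instance, at w2:
  At w2: □s is false, so ¬□s is true.
    At w2: □s requires s at every successor {w0, w1, w2}.
      s fails at w1, so □s is false at w2.

Yes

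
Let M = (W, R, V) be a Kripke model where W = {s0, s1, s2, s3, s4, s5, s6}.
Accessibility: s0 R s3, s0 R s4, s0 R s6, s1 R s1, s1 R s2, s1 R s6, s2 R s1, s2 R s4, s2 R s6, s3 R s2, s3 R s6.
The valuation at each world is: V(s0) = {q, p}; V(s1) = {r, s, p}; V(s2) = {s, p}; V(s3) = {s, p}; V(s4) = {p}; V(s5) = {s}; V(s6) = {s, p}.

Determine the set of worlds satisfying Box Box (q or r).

s4, s5, s6

Recall that Box ψ holds at a world iff ψ holds at every accessible world, and Dia ψ holds iff ψ holds at some accessible world.
Let φ = Box Box (q or r). Evaluate φ at each world:
  s0 (successors {s3, s4, s6}): φ is false.
  s1 (successors {s1, s2, s6}): φ is false.
  s2 (successors {s1, s4, s6}): φ is false.
  s3 (successors {s2, s6}): φ is false.
  s4 (successors ∅): φ is true.
  s5 (successors ∅): φ is true.
  s6 (successors ∅): φ is true.
For instance, at s2:
  At s2: Box Box (q or r) requires Box (q or r) at every successor {s1, s4, s6}.
    Box (q or r) fails at s1, so Box Box (q or r) is false at s2.
      At s1: Box (q or r) requires q or r at every successor {s1, s2, s6}.
        q or r fails at s2, so Box (q or r) is false at s1.
Satisfying worlds: {s4, s5, s6}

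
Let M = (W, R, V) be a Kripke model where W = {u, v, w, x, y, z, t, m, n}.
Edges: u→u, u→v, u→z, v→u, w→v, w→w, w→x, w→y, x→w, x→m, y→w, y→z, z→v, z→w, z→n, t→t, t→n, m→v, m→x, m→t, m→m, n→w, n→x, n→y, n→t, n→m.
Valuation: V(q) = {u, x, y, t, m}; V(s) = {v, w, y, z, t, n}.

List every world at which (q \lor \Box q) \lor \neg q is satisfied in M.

u, v, w, x, y, z, t, m, n

Let φ = (q \lor \Box q) \lor \neg q. Evaluate φ at each world:
  u (successors {u, v, z}): φ is true.
  v (successors {u}): φ is true.
  w (successors {v, w, x, y}): φ is true.
  x (successors {w, m}): φ is true.
  y (successors {w, z}): φ is true.
  z (successors {v, w, n}): φ is true.
  t (successors {t, n}): φ is true.
  m (successors {v, x, t, m}): φ is true.
  n (successors {w, x, y, t, m}): φ is true.
For instance, at t:
  At t: q \lor \Box q is true, \neg q is false, so (q \lor \Box q) \lor \neg q is true.
    At t: q is true, \Box q is false, so q \lor \Box q is true.
      At t: \Box q requires q at every successor {t, n}.
        q fails at n, so \Box q is false at t.
Satisfying worlds: {u, v, w, x, y, z, t, m, n}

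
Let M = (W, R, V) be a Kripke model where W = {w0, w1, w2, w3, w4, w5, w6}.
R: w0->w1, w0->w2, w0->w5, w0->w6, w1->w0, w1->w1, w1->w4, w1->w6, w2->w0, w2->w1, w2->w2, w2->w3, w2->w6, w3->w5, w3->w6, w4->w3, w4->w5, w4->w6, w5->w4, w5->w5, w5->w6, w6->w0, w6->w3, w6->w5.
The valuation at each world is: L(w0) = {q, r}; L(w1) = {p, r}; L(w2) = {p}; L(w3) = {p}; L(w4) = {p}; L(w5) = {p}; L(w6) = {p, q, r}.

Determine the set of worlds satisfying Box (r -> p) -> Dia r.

Let φ = Box (r -> p) -> Dia r. Evaluate φ at each world:
  w0 (successors {w1, w2, w5, w6}): φ is true.
  w1 (successors {w0, w1, w4, w6}): φ is true.
  w2 (successors {w0, w1, w2, w3, w6}): φ is true.
  w3 (successors {w5, w6}): φ is true.
  w4 (successors {w3, w5, w6}): φ is true.
  w5 (successors {w4, w5, w6}): φ is true.
  w6 (successors {w0, w3, w5}): φ is true.
For instance, at w5:
  At w5: Box (r -> p) is true, Dia r is true, so Box (r -> p) -> Dia r is true.
    At w5: Box (r -> p) requires r -> p at every successor {w4, w5, w6}.
      At w4: r -> p is true.
      At w5: r -> p is true.
      At w6: r -> p is true.
    So Box (r -> p) is true at w5.
    At w5: Dia r requires r at some successor in {w4, w5, w6}.
      r holds at w6, so Dia r is true at w5.
Satisfying worlds: {w0, w1, w2, w3, w4, w5, w6}

w0, w1, w2, w3, w4, w5, w6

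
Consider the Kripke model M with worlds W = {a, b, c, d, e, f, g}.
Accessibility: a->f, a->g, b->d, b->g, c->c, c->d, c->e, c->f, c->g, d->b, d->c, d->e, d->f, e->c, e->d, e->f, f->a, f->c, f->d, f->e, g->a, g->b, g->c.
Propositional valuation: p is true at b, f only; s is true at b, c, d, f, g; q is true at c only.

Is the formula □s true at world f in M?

No

At f: □s requires s at every successor {a, c, d, e}.
  s fails at a, so □s is false at f.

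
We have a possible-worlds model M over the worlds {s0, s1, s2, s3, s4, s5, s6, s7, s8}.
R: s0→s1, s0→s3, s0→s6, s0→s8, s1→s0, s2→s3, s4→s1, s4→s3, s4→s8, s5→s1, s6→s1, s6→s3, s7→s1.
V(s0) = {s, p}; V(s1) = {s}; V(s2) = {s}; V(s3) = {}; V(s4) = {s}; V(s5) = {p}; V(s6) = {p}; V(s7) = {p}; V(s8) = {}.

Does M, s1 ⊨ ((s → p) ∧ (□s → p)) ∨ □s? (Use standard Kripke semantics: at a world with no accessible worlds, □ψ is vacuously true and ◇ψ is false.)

At s1: (s → p) ∧ (□s → p) is false, □s is true, so ((s → p) ∧ (□s → p)) ∨ □s is true.
  At s1: s → p is false, □s → p is false, so (s → p) ∧ (□s → p) is false.
    At s1: □s is true, p is false, so □s → p is false.
      At s1: □s requires s at every successor {s0}.
        At s0: s is true.
      So □s is true at s1.
  At s1: □s requires s at every successor {s0}.
    At s0: s is true.
  So □s is true at s1.

Yes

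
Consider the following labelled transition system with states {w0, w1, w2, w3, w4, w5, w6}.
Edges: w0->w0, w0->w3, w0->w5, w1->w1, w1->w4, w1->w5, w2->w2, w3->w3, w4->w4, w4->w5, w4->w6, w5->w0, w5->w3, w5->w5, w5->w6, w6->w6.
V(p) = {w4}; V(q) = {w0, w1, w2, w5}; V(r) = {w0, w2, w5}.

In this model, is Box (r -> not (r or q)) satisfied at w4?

No

At w4: Box (r -> not (r or q)) requires r -> not (r or q) at every successor {w4, w5, w6}.
  r -> not (r or q) fails at w5, so Box (r -> not (r or q)) is false at w4.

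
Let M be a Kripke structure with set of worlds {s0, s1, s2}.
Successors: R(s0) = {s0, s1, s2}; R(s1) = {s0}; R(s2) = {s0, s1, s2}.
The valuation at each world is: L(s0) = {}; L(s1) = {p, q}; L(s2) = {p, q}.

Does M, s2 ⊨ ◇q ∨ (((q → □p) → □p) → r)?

Yes

At s2: ◇q is true, ((q → □p) → □p) → r is false, so ◇q ∨ (((q → □p) → □p) → r) is true.
  At s2: ◇q requires q at some successor in {s0, s1, s2}.
    q holds at s1, so ◇q is true at s2.
  At s2: (q → □p) → □p is true, r is false, so ((q → □p) → □p) → r is false.
    At s2: q → □p is false, □p is false, so (q → □p) → □p is true.
      At s2: q is true, □p is false, so q → □p is false.
      At s2: □p requires p at every successor {s0, s1, s2}.
        p fails at s0, so □p is false at s2.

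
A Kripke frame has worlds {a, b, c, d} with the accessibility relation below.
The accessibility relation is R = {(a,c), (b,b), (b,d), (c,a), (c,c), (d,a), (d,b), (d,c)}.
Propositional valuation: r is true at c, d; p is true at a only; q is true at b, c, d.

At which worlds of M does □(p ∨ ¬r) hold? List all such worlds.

Let φ = □(p ∨ ¬r). Evaluate φ at each world:
  a (successors {c}): φ is false.
  b (successors {b, d}): φ is false.
  c (successors {a, c}): φ is false.
  d (successors {a, b, c}): φ is false.
For instance, at c:
  At c: □(p ∨ ¬r) requires p ∨ ¬r at every successor {a, c}.
    p ∨ ¬r fails at c, so □(p ∨ ¬r) is false at c.
Satisfying worlds: none.

none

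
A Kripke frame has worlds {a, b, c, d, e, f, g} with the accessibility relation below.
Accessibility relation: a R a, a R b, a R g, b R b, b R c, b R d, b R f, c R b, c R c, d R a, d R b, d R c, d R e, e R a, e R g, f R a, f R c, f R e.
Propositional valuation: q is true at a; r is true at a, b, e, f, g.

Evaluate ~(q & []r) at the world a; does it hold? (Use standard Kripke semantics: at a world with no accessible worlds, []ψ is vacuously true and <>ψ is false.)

At a: q & []r is true, so ~(q & []r) is false.
  At a: q is true, []r is true, so q & []r is true.
    At a: []r requires r at every successor {a, b, g}.
      At a: r is true.
      At b: r is true.
      At g: r is true.
    So []r is true at a.

No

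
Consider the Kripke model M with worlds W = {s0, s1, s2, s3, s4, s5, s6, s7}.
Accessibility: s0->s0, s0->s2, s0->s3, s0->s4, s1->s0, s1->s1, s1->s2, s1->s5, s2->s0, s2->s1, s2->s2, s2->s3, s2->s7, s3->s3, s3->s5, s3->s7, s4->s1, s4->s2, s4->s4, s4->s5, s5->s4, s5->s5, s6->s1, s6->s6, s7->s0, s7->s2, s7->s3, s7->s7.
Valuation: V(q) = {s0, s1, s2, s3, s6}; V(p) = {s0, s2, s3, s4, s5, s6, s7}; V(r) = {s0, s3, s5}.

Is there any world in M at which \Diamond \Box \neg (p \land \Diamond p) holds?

Let φ = \Diamond \Box \neg (p \land \Diamond p). Evaluate φ at each world:
  s0 (successors {s0, s2, s3, s4}): φ is false.
  s1 (successors {s0, s1, s2, s5}): φ is false.
  s2 (successors {s0, s1, s2, s3, s7}): φ is false.
  s3 (successors {s3, s5, s7}): φ is false.
  s4 (successors {s1, s2, s4, s5}): φ is false.
  s5 (successors {s4, s5}): φ is false.
  s6 (successors {s1, s6}): φ is false.
  s7 (successors {s0, s2, s3, s7}): φ is false.
For instance, at s7:
  At s7: \Diamond \Box \neg (p \land \Diamond p) requires \Box \neg (p \land \Diamond p) at some successor in {s0, s2, s3, s7}.
    At s0: \Box \neg (p \land \Diamond p) is false.
    At s2: \Box \neg (p \land \Diamond p) is false.
    At s3: \Box \neg (p \land \Diamond p) is false.
    At s7: \Box \neg (p \land \Diamond p) is false.
  So \Diamond \Box \neg (p \land \Diamond p) is false at s7.

No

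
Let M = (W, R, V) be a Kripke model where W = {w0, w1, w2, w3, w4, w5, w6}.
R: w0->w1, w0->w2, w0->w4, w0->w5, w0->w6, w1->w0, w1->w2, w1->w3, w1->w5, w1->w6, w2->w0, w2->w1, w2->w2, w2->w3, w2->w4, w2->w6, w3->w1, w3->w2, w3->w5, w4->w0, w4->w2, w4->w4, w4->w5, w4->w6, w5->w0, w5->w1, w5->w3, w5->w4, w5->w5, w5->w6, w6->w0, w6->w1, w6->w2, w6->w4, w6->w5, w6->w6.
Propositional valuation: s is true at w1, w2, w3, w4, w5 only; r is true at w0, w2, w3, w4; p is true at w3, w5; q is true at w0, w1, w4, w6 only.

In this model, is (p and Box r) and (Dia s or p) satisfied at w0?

No

At w0: p and Box r is false, Dia s or p is true, so (p and Box r) and (Dia s or p) is false.
  At w0: p is false, Box r is false, so p and Box r is false.
    At w0: Box r requires r at every successor {w1, w2, w4, w5, w6}.
      r fails at w1, so Box r is false at w0.
  At w0: Dia s is true, p is false, so Dia s or p is true.
    At w0: Dia s requires s at some successor in {w1, w2, w4, w5, w6}.
      s holds at w1, so Dia s is true at w0.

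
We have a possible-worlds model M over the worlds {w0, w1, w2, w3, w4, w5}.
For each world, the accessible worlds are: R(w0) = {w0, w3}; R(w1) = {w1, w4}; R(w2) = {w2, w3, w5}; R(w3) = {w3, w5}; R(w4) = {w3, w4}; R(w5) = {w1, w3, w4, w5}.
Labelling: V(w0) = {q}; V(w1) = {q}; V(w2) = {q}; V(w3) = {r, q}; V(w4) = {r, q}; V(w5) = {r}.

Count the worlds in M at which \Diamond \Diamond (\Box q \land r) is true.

Let φ = \Diamond \Diamond (\Box q \land r). Evaluate φ at each world:
  w0 (successors {w0, w3}): φ is false.
  w1 (successors {w1, w4}): φ is true.
  w2 (successors {w2, w3, w5}): φ is true.
  w3 (successors {w3, w5}): φ is true.
  w4 (successors {w3, w4}): φ is true.
  w5 (successors {w1, w3, w4, w5}): φ is true.
For instance, at w2:
  At w2: \Diamond \Diamond (\Box q \land r) requires \Diamond (\Box q \land r) at some successor in {w2, w3, w5}.
    \Diamond (\Box q \land r) holds at w5, so \Diamond \Diamond (\Box q \land r) is true at w2.
      At w5: \Diamond (\Box q \land r) requires \Box q \land r at some successor in {w1, w3, w4, w5}.
        \Box q \land r holds at w4, so \Diamond (\Box q \land r) is true at w5.
Satisfying worlds: {w1, w2, w3, w4, w5}

5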